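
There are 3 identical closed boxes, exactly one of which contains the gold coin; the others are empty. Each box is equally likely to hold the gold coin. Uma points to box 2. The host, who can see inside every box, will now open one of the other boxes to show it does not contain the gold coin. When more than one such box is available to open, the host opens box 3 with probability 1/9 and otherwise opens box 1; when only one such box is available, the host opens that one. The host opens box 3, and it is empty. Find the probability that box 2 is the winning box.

Condition on the true location of the gold coin.
If it is in box 1 (prior 1/3): only box 3 is available, probability 1; weight (1/3)·1 = 1/3.
If it is in box 2 (prior 1/3): box 3 is available, opened with probability 1/9; weight (1/3)·(1/9) = 1/27.
If it is in box 3 (prior 1/3): the host opened box 3, so this case is ruled out; weight (1/3)·0 = 0.
The weights sum to 10/27.
So P(the gold coin in box 2 | the host opened box 3) = (1/27) / (10/27) = 1/10.

1/10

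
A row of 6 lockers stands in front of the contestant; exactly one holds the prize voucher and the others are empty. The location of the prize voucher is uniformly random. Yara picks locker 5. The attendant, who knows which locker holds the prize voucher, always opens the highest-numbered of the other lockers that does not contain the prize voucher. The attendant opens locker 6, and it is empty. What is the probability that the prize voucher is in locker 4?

1/5

Consider each possible location of the prize voucher in turn.
If it is in any of lockers 1, 2, 3, 4, and 5 (prior 1/6 each): locker 6 is the highest-numbered option available, probability 1; weight (1/6)·1 = 1/6 each.
If it is in locker 6 (prior 1/6): the attendant opened locker 6, so this case is ruled out; weight (1/6)·0 = 0.
The weights sum to 5/6.
So P(the prize voucher in locker 4 | the attendant opened locker 6) = (1/6) / (5/6) = 1/5.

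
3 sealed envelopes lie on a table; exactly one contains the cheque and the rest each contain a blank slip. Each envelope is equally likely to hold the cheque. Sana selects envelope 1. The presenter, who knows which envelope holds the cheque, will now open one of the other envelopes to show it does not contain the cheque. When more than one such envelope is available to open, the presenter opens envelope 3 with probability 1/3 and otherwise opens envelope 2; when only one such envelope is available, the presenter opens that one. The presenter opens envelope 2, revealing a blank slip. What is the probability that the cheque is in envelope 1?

2/5

Apply Bayes' rule, conditioning on where the cheque actually is.
If it is in envelope 1 (prior 1/3): envelope 3 is available but not opened, probability 2/3; weight (1/3)·(2/3) = 2/9.
If it is in envelope 2 (prior 1/3): the presenter opened envelope 2, so this case is ruled out; weight (1/3)·0 = 0.
If it is in envelope 3 (prior 1/3): only envelope 2 is available, probability 1; weight (1/3)·1 = 1/3.
The weights sum to 5/9.
So P(the cheque in envelope 1 | the presenter opened envelope 2) = (2/9) / (5/9) = 2/5.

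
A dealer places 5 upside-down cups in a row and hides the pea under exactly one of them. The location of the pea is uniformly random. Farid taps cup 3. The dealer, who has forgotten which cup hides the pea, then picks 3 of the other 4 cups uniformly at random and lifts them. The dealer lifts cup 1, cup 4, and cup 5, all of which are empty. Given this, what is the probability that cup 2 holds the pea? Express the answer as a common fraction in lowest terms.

1/2

Condition on the true location of the pea.
If it is under any of cups 1, 4, and 5 (prior 1/5 each): that cup was opened and seen not to hold the prize — ruled out; weight (1/5)·0 = 0 each.
If it is under either of cups 2 and 3 (prior 1/5 each): the dealer picks exactly this set with probability 1/4 regardless, and none is the prize; weight (1/5)·(1/4) = 1/20 each.
The weights sum to 1/10.
So P(the pea under cup 2 | the dealer opened cup 1, cup 4, and cup 5) = (1/20) / (1/10) = 1/2.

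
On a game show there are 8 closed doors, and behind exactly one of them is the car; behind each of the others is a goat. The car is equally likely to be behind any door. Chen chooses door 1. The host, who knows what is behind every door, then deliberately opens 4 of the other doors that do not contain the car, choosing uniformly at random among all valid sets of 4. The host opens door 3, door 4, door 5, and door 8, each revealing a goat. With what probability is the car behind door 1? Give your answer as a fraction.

1/8

Apply Bayes' rule, conditioning on where the car actually is.
If it is behind door 1 (prior 1/8): the host has 35 equally likely choices, so probability 1/35; weight (1/8)·(1/35) = 1/280.
If it is behind any of doors 2, 6, and 7 (prior 1/8 each): the host has 15 equally likely choices, so probability 1/15; weight (1/8)·(1/15) = 1/120 each.
If it is behind any of doors 3, 4, 5, and 8 (prior 1/8 each): that door was opened and seen not to hold the prize — ruled out; weight (1/8)·0 = 0 each.
The weights sum to 1/35.
So P(the car behind door 1 | the host opened door 3, door 4, door 5, and door 8) = (1/280) / (1/35) = 1/8.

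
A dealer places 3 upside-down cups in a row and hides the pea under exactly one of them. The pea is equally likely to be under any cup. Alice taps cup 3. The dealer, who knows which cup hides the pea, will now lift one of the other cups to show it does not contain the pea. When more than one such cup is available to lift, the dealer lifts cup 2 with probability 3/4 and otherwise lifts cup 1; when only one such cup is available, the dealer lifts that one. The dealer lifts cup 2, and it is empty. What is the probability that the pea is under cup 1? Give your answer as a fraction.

4/7

Condition on the true location of the pea.
If it is under cup 1 (prior 1/3): only cup 2 is available, probability 1; weight (1/3)·1 = 1/3.
If it is under cup 2 (prior 1/3): the dealer opened cup 2, so this case is ruled out; weight (1/3)·0 = 0.
If it is under cup 3 (prior 1/3): cup 2 is available, opened with probability 3/4; weight (1/3)·(3/4) = 1/4.
The weights sum to 7/12.
So P(the pea under cup 1 | the dealer opened cup 2) = (1/3) / (7/12) = 4/7.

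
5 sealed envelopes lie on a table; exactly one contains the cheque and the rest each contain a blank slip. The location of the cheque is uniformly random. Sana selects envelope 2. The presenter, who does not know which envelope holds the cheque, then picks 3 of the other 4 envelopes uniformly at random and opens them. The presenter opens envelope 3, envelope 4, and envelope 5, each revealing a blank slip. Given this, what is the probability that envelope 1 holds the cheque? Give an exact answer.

Condition on the true location of the cheque.
If it is in either of envelopes 1 and 2 (prior 1/5 each): the presenter picks exactly this set with probability 1/4 regardless, and none is the prize; weight (1/5)·(1/4) = 1/20 each.
If it is in any of envelopes 3, 4, and 5 (prior 1/5 each): that envelope was opened and seen not to hold the prize — ruled out; weight (1/5)·0 = 0 each.
The weights sum to 1/10.
So P(the cheque in envelope 1 | the presenter opened envelope 3, envelope 4, and envelope 5) = (1/20) / (1/10) = 1/2.

1/2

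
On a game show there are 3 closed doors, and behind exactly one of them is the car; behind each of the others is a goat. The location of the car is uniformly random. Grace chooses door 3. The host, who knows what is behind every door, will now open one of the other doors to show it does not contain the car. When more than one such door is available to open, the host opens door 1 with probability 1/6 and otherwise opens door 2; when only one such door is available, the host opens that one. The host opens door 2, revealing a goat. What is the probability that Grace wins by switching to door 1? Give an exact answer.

6/11

Consider each possible location of the car in turn.
If it is behind door 1 (prior 1/3): only door 2 is available, probability 1; weight (1/3)·1 = 1/3.
If it is behind door 2 (prior 1/3): the host opened door 2, so this case is ruled out; weight (1/3)·0 = 0.
If it is behind door 3 (prior 1/3): door 1 is available but not opened, probability 5/6; weight (1/3)·(5/6) = 5/18.
The weights sum to 11/18.
So P(the car behind door 1 | the host opened door 2) = (1/3) / (11/18) = 6/11.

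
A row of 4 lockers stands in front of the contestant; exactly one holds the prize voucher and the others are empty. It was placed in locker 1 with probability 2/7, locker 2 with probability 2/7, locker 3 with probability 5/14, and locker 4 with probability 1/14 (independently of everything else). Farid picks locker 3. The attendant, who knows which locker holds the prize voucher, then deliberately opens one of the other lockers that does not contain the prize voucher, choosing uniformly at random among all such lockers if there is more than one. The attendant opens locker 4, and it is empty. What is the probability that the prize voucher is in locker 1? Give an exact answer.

6/17

Consider each possible location of the prize voucher in turn.
If it is in either of lockers 1 and 2 (prior 2/7 each): the attendant has 2 equally likely choices, so probability 1/2; weight (2/7)·(1/2) = 1/7 each.
If it is in locker 3 (prior 5/14): the attendant has 3 equally likely choices, so probability 1/3; weight (5/14)·(1/3) = 5/42.
If it is in locker 4 (prior 1/14): the attendant opened locker 4, so this case is ruled out; weight (1/14)·0 = 0.
The weights sum to 17/42.
So P(the prize voucher in locker 1 | the attendant opened locker 4) = (1/7) / (17/42) = 6/17.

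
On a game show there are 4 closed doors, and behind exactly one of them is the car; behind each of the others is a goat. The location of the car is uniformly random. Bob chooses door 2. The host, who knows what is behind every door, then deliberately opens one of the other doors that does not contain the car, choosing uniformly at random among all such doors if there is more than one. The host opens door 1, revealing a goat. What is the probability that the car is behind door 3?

Condition on the true location of the car.
If it is behind door 1 (prior 1/4): the host opened door 1, so this case is ruled out; weight (1/4)·0 = 0.
If it is behind door 2 (prior 1/4): the host has 3 equally likely choices, so probability 1/3; weight (1/4)·(1/3) = 1/12.
If it is behind either of doors 3 and 4 (prior 1/4 each): the host has 2 equally likely choices, so probability 1/2; weight (1/4)·(1/2) = 1/8 each.
The weights sum to 1/3.
So P(the car behind door 3 | the host opened door 1) = (1/8) / (1/3) = 3/8.

3/8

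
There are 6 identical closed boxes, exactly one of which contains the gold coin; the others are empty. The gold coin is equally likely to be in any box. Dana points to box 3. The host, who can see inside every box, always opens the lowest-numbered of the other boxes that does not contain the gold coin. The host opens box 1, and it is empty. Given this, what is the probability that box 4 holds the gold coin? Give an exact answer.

1/5

Condition on the true location of the gold coin.
If it is in box 1 (prior 1/6): the host opened box 1, so this case is ruled out; weight (1/6)·0 = 0.
If it is in any of boxes 2, 3, 4, 5, and 6 (prior 1/6 each): box 1 is the lowest-numbered option available, probability 1; weight (1/6)·1 = 1/6 each.
The weights sum to 5/6.
So P(the gold coin in box 4 | the host opened box 1) = (1/6) / (5/6) = 1/5.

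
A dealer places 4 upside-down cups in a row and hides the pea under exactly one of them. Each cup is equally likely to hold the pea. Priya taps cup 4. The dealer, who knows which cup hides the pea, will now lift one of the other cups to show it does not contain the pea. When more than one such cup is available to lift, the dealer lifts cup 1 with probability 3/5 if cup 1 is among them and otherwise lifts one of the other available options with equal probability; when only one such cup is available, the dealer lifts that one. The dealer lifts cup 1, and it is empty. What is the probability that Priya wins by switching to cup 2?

Apply Bayes' rule, conditioning on where the pea actually is.
If it is under cup 1 (prior 1/4): the dealer opened cup 1, so this case is ruled out; weight (1/4)·0 = 0.
If it is under any of cups 2, 3, and 4 (prior 1/4 each): cup 1 is available, opened with probability 3/5; weight (1/4)·(3/5) = 3/20 each.
The weights sum to 9/20.
So P(the pea under cup 2 | the dealer opened cup 1) = (3/20) / (9/20) = 1/3.

1/3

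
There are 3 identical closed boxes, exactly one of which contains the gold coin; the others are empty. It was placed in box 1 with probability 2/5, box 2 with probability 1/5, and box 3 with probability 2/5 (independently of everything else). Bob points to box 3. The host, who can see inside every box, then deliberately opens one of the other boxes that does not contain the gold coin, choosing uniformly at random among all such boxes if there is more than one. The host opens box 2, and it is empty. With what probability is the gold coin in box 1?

Consider each possible location of the gold coin in turn.
If it is in box 1 (prior 2/5): the host has no choice, probability 1; weight (2/5)·1 = 2/5.
If it is in box 2 (prior 1/5): the host opened box 2, so this case is ruled out; weight (1/5)·0 = 0.
If it is in box 3 (prior 2/5): the host has 2 equally likely choices, so probability 1/2; weight (2/5)·(1/2) = 1/5.
The weights sum to 3/5.
So P(the gold coin in box 1 | the host opened box 2) = (2/5) / (3/5) = 2/3.

2/3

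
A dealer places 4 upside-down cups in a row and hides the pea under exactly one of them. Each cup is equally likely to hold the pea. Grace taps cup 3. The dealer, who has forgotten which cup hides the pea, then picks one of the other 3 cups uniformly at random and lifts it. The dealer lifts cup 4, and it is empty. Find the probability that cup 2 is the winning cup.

1/3

Condition on the true location of the pea.
If it is under any of cups 1, 2, and 3 (prior 1/4 each): the dealer picks cup 4 with probability 1/3 regardless, and it is not the prize; weight (1/4)·(1/3) = 1/12 each.
If it is under cup 4 (prior 1/4): the dealer opened cup 4, so this case is ruled out; weight (1/4)·0 = 0.
The weights sum to 1/4.
So P(the pea under cup 2 | the dealer opened cup 4) = (1/12) / (1/4) = 1/3.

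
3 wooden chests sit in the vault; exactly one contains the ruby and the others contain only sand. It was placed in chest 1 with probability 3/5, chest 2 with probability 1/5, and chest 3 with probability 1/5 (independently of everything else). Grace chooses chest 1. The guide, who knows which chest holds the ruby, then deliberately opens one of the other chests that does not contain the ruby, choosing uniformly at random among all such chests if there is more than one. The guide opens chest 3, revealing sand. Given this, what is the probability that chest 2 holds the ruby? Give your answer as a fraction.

Condition on the true location of the ruby.
If it is in chest 1 (prior 3/5): the guide has 2 equally likely choices, so probability 1/2; weight (3/5)·(1/2) = 3/10.
If it is in chest 2 (prior 1/5): the guide has no choice, probability 1; weight (1/5)·1 = 1/5.
If it is in chest 3 (prior 1/5): the guide opened chest 3, so this case is ruled out; weight (1/5)·0 = 0.
The weights sum to 1/2.
So P(the ruby in chest 2 | the guide opened chest 3) = (1/5) / (1/2) = 2/5.

2/5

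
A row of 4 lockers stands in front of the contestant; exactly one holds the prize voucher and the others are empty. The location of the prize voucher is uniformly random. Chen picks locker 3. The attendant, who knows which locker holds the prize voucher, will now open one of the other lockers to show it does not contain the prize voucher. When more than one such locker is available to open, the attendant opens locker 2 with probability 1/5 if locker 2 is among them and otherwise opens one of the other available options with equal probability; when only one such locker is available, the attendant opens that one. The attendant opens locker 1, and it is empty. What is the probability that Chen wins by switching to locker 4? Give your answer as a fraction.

8/17

Condition on the true location of the prize voucher.
If it is in locker 1 (prior 1/4): the attendant opened locker 1, so this case is ruled out; weight (1/4)·0 = 0.
If it is in locker 2 (prior 1/4): locker 2 holds the prize so is unavailable; the attendant chooses uniformly among the 2 others, probability 1/2; weight (1/4)·(1/2) = 1/8.
If it is in locker 3 (prior 1/4): locker 2 is available but not opened; locker 1 gets probability (1 − 1/5)/2 = 2/5; weight (1/4)·(2/5) = 1/10.
If it is in locker 4 (prior 1/4): locker 2 is available but not opened, probability 4/5; weight (1/4)·(4/5) = 1/5.
The weights sum to 17/40.
So P(the prize voucher in locker 4 | the attendant opened locker 1) = (1/5) / (17/40) = 8/17.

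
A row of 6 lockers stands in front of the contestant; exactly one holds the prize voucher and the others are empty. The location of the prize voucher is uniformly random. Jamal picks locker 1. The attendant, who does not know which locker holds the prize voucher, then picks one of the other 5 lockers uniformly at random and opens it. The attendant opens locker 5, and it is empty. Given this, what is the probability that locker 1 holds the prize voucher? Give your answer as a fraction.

Because the attendant chose which locker to open without knowing where the prize voucher is, the choice is independent of the prize location. Learning that locker 5 does not hold the prize voucher simply rules out that one location and leaves the remaining 5 lockers still equally likely by symmetry.
So P(the prize voucher in locker 1) = 1/5.

1/5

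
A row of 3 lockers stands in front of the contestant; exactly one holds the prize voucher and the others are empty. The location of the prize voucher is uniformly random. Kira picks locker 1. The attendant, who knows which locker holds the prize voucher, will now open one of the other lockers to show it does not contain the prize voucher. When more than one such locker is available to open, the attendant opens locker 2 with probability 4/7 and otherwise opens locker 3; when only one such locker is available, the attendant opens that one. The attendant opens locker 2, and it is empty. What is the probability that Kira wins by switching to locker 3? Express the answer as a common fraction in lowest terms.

Condition on the true location of the prize voucher.
If it is in locker 1 (prior 1/3): locker 2 is available, opened with probability 4/7; weight (1/3)·(4/7) = 4/21.
If it is in locker 2 (prior 1/3): the attendant opened locker 2, so this case is ruled out; weight (1/3)·0 = 0.
If it is in locker 3 (prior 1/3): only locker 2 is available, probability 1; weight (1/3)·1 = 1/3.
The weights sum to 11/21.
So P(the prize voucher in locker 3 | the attendant opened locker 2) = (1/3) / (11/21) = 7/11.

7/11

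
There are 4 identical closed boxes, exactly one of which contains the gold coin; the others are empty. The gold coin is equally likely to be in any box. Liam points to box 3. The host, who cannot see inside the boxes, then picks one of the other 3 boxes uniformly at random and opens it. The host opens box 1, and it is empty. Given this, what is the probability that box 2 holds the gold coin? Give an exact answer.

Consider each possible location of the gold coin in turn.
If it is in box 1 (prior 1/4): the host opened box 1, so this case is ruled out; weight (1/4)·0 = 0.
If it is in any of boxes 2, 3, and 4 (prior 1/4 each): the host picks box 1 with probability 1/3 regardless, and it is not the prize; weight (1/4)·(1/3) = 1/12 each.
The weights sum to 1/4.
So P(the gold coin in box 2 | the host opened box 1) = (1/12) / (1/4) = 1/3.

1/3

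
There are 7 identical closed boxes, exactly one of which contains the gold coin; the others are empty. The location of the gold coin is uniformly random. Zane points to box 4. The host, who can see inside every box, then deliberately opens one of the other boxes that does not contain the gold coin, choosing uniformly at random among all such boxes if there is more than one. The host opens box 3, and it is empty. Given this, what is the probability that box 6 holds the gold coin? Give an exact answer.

6/35

Consider each possible location of the gold coin in turn.
If it is in any of boxes 1, 2, 5, 6, and 7 (prior 1/7 each): the host has 5 equally likely choices, so probability 1/5; weight (1/7)·(1/5) = 1/35 each.
If it is in box 3 (prior 1/7): the host opened box 3, so this case is ruled out; weight (1/7)·0 = 0.
If it is in box 4 (prior 1/7): the host has 6 equally likely choices, so probability 1/6; weight (1/7)·(1/6) = 1/42.
The weights sum to 1/6.
So P(the gold coin in box 6 | the host opened box 3) = (1/35) / (1/6) = 6/35.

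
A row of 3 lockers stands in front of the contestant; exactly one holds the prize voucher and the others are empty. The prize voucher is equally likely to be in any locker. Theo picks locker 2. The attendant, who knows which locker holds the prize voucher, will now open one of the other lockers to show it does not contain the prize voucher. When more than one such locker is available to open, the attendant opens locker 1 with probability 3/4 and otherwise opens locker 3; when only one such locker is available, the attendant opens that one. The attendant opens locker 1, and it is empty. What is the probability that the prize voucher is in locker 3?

Condition on the true location of the prize voucher.
If it is in locker 1 (prior 1/3): the attendant opened locker 1, so this case is ruled out; weight (1/3)·0 = 0.
If it is in locker 2 (prior 1/3): locker 1 is available, opened with probability 3/4; weight (1/3)·(3/4) = 1/4.
If it is in locker 3 (prior 1/3): only locker 1 is available, probability 1; weight (1/3)·1 = 1/3.
The weights sum to 7/12.
So P(the prize voucher in locker 3 | the attendant opened locker 1) = (1/3) / (7/12) = 4/7.

4/7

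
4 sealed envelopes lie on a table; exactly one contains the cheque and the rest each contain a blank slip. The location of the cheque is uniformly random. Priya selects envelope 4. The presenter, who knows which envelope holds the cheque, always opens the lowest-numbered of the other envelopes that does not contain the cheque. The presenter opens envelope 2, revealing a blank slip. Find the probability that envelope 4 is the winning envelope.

Consider each possible location of the cheque in turn.
If it is in envelope 1 (prior 1/4): envelope 2 is the lowest-numbered option available, probability 1; weight (1/4)·1 = 1/4.
If it is in envelope 2 (prior 1/4): the presenter opened envelope 2, so this case is ruled out; weight (1/4)·0 = 0.
If it is in either of envelopes 3 and 4 (prior 1/4 each): the presenter would have opened envelope 1 instead, probability 0; weight (1/4)·0 = 0 each.
The weights sum to 1/4.
So P(the cheque in envelope 4 | the presenter opened envelope 2) = 0 / (1/4) = 0.

0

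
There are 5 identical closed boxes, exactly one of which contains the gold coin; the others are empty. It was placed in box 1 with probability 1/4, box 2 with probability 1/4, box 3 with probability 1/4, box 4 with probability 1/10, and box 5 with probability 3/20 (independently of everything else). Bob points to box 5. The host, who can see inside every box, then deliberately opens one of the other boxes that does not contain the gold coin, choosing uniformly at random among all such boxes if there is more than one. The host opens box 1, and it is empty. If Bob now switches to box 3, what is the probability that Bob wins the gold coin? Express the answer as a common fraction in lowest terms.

20/57

Apply Bayes' rule, conditioning on where the gold coin actually is.
If it is in box 1 (prior 1/4): the host opened box 1, so this case is ruled out; weight (1/4)·0 = 0.
If it is in either of boxes 2 and 3 (prior 1/4 each): the host has 3 equally likely choices, so probability 1/3; weight (1/4)·(1/3) = 1/12 each.
If it is in box 4 (prior 1/10): the host has 3 equally likely choices, so probability 1/3; weight (1/10)·(1/3) = 1/30.
If it is in box 5 (prior 3/20): the host has 4 equally likely choices, so probability 1/4; weight (3/20)·(1/4) = 3/80.
The weights sum to 19/80.
So P(the gold coin in box 3 | the host opened box 1) = (1/12) / (19/80) = 20/57.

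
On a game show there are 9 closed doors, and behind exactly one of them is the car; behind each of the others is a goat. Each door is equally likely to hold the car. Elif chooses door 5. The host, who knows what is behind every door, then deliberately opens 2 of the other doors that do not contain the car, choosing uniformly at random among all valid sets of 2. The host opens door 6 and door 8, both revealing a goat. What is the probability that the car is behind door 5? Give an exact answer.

1/9

Consider each possible location of the car in turn.
If it is behind any of doors 1, 2, 3, 4, 7, and 9 (prior 1/9 each): the host has 21 equally likely choices, so probability 1/21; weight (1/9)·(1/21) = 1/189 each.
If it is behind door 5 (prior 1/9): the host has 28 equally likely choices, so probability 1/28; weight (1/9)·(1/28) = 1/252.
If it is behind either of doors 6 and 8 (prior 1/9 each): that door was opened and seen not to hold the prize — ruled out; weight (1/9)·0 = 0 each.
The weights sum to 1/28.
So P(the car behind door 5 | the host opened door 6 and door 8) = (1/252) / (1/28) = 1/9.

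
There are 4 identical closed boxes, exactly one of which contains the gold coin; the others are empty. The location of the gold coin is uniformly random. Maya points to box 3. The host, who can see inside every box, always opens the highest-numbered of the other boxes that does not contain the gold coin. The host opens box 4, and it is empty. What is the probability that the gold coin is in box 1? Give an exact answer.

Condition on the true location of the gold coin.
If it is in any of boxes 1, 2, and 3 (prior 1/4 each): box 4 is the highest-numbered option available, probability 1; weight (1/4)·1 = 1/4 each.
If it is in box 4 (prior 1/4): the host opened box 4, so this case is ruled out; weight (1/4)·0 = 0.
The weights sum to 3/4.
So P(the gold coin in box 1 | the host opened box 4) = (1/4) / (3/4) = 1/3.

1/3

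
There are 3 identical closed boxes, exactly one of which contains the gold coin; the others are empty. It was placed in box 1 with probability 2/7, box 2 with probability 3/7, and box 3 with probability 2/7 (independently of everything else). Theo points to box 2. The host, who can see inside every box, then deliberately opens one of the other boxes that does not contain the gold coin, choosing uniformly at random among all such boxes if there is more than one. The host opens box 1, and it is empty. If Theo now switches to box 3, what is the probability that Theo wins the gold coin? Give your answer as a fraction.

4/7

Apply Bayes' rule, conditioning on where the gold coin actually is.
If it is in box 1 (prior 2/7): the host opened box 1, so this case is ruled out; weight (2/7)·0 = 0.
If it is in box 2 (prior 3/7): the host has 2 equally likely choices, so probability 1/2; weight (3/7)·(1/2) = 3/14.
If it is in box 3 (prior 2/7): the host has no choice, probability 1; weight (2/7)·1 = 2/7.
The weights sum to 1/2.
So P(the gold coin in box 3 | the host opened box 1) = (2/7) / (1/2) = 4/7.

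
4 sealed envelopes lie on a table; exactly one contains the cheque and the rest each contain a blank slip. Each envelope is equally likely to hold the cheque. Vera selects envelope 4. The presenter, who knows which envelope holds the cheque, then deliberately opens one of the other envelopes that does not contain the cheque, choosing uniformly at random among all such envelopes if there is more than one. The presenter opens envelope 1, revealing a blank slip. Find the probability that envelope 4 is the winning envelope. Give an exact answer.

1/4

Consider each possible location of the cheque in turn.
If it is in envelope 1 (prior 1/4): the presenter opened envelope 1, so this case is ruled out; weight (1/4)·0 = 0.
If it is in either of envelopes 2 and 3 (prior 1/4 each): the presenter has 2 equally likely choices, so probability 1/2; weight (1/4)·(1/2) = 1/8 each.
If it is in envelope 4 (prior 1/4): the presenter has 3 equally likely choices, so probability 1/3; weight (1/4)·(1/3) = 1/12.
The weights sum to 1/3.
So P(the cheque in envelope 4 | the presenter opened envelope 1) = (1/12) / (1/3) = 1/4.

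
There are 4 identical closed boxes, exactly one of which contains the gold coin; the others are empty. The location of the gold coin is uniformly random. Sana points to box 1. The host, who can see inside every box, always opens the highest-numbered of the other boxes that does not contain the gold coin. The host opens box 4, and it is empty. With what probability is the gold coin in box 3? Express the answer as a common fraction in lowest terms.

Consider each possible location of the gold coin in turn.
If it is in any of boxes 1, 2, and 3 (prior 1/4 each): box 4 is the highest-numbered option available, probability 1; weight (1/4)·1 = 1/4 each.
If it is in box 4 (prior 1/4): the host opened box 4, so this case is ruled out; weight (1/4)·0 = 0.
The weights sum to 3/4.
So P(the gold coin in box 3 | the host opened box 4) = (1/4) / (3/4) = 1/3.

1/3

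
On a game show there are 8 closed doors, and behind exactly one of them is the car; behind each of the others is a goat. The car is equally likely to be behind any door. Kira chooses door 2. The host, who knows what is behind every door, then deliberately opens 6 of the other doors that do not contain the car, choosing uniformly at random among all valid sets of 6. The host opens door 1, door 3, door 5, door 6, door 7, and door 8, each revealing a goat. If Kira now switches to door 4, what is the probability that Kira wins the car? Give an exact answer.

7/8

Condition on the true location of the car.
If it is behind any of doors 1, 3, 5, 6, 7, and 8 (prior 1/8 each): that door was opened and seen not to hold the prize — ruled out; weight (1/8)·0 = 0 each.
If it is behind door 2 (prior 1/8): the host has 7 equally likely choices, so probability 1/7; weight (1/8)·(1/7) = 1/56.
If it is behind door 4 (prior 1/8): the host has no choice, probability 1; weight (1/8)·1 = 1/8.
The weights sum to 1/7.
So P(the car behind door 4 | the host opened door 1, door 3, door 5, door 6, door 7, and door 8) = (1/8) / (1/7) = 7/8.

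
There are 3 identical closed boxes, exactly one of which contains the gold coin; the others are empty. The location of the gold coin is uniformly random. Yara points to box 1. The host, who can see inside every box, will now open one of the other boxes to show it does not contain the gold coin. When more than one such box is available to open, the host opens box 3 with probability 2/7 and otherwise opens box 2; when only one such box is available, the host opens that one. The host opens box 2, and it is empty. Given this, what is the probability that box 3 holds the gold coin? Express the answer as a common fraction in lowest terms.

7/12

Consider each possible location of the gold coin in turn.
If it is in box 1 (prior 1/3): box 3 is available but not opened, probability 5/7; weight (1/3)·(5/7) = 5/21.
If it is in box 2 (prior 1/3): the host opened box 2, so this case is ruled out; weight (1/3)·0 = 0.
If it is in box 3 (prior 1/3): only box 2 is available, probability 1; weight (1/3)·1 = 1/3.
The weights sum to 4/7.
So P(the gold coin in box 3 | the host opened box 2) = (1/3) / (4/7) = 7/12.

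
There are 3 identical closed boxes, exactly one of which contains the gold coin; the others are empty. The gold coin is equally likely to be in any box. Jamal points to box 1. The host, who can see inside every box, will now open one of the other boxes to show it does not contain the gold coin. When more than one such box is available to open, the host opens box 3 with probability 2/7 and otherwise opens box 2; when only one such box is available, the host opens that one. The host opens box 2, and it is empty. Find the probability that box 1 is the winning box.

5/12

Consider each possible location of the gold coin in turn.
If it is in box 1 (prior 1/3): box 3 is available but not opened, probability 5/7; weight (1/3)·(5/7) = 5/21.
If it is in box 2 (prior 1/3): the host opened box 2, so this case is ruled out; weight (1/3)·0 = 0.
If it is in box 3 (prior 1/3): only box 2 is available, probability 1; weight (1/3)·1 = 1/3.
The weights sum to 4/7.
So P(the gold coin in box 1 | the host opened box 2) = (5/21) / (4/7) = 5/12.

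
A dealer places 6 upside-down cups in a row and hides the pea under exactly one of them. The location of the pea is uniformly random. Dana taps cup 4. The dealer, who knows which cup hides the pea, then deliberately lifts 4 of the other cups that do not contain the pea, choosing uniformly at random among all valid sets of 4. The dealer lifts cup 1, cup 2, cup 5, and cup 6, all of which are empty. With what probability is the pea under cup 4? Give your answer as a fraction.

Consider each possible location of the pea in turn.
If it is under any of cups 1, 2, 5, and 6 (prior 1/6 each): that cup was opened and seen not to hold the prize — ruled out; weight (1/6)·0 = 0 each.
If it is under cup 3 (prior 1/6): the dealer has no choice, probability 1; weight (1/6)·1 = 1/6.
If it is under cup 4 (prior 1/6): the dealer has 5 equally likely choices, so probability 1/5; weight (1/6)·(1/5) = 1/30.
The weights sum to 1/5.
So P(the pea under cup 4 | the dealer opened cup 1, cup 2, cup 5, and cup 6) = (1/30) / (1/5) = 1/6.

1/6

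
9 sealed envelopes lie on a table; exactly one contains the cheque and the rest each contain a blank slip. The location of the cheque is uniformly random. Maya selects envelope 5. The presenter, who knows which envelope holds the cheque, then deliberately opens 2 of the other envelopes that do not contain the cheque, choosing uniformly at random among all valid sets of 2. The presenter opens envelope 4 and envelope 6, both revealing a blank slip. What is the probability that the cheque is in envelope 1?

4/27

Consider each possible location of the cheque in turn.
If it is in any of envelopes 1, 2, 3, 7, 8, and 9 (prior 1/9 each): the presenter has 21 equally likely choices, so probability 1/21; weight (1/9)·(1/21) = 1/189 each.
If it is in either of envelopes 4 and 6 (prior 1/9 each): that envelope was opened and seen not to hold the prize — ruled out; weight (1/9)·0 = 0 each.
If it is in envelope 5 (prior 1/9): the presenter has 28 equally likely choices, so probability 1/28; weight (1/9)·(1/28) = 1/252.
The weights sum to 1/28.
So P(the cheque in envelope 1 | the presenter opened envelope 4 and envelope 6) = (1/189) / (1/28) = 4/27.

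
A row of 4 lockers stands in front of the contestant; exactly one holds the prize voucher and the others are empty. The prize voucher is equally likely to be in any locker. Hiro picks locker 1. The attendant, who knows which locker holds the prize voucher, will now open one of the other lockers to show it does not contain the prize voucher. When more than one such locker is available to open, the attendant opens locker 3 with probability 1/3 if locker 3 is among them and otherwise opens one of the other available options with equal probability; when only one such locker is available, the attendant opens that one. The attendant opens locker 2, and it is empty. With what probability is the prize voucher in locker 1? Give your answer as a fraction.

Consider each possible location of the prize voucher in turn.
If it is in locker 1 (prior 1/4): locker 3 is available but not opened; locker 2 gets probability (1 − 1/3)/2 = 1/3; weight (1/4)·(1/3) = 1/12.
If it is in locker 2 (prior 1/4): the attendant opened locker 2, so this case is ruled out; weight (1/4)·0 = 0.
If it is in locker 3 (prior 1/4): locker 3 holds the prize so is unavailable; the attendant chooses uniformly among the 2 others, probability 1/2; weight (1/4)·(1/2) = 1/8.
If it is in locker 4 (prior 1/4): locker 3 is available but not opened, probability 2/3; weight (1/4)·(2/3) = 1/6.
The weights sum to 3/8.
So P(the prize voucher in locker 1 | the attendant opened locker 2) = (1/12) / (3/8) = 2/9.

2/9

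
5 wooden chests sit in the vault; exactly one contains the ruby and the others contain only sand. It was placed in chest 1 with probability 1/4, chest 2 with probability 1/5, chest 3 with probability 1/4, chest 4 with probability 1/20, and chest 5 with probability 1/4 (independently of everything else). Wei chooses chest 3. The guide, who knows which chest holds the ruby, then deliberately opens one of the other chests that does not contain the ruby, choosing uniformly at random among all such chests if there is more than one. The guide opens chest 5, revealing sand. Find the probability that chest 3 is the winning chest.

3/11

Condition on the true location of the ruby.
If it is in chest 1 (prior 1/4): the guide has 3 equally likely choices, so probability 1/3; weight (1/4)·(1/3) = 1/12.
If it is in chest 2 (prior 1/5): the guide has 3 equally likely choices, so probability 1/3; weight (1/5)·(1/3) = 1/15.
If it is in chest 3 (prior 1/4): the guide has 4 equally likely choices, so probability 1/4; weight (1/4)·(1/4) = 1/16.
If it is in chest 4 (prior 1/20): the guide has 3 equally likely choices, so probability 1/3; weight (1/20)·(1/3) = 1/60.
If it is in chest 5 (prior 1/4): the guide opened chest 5, so this case is ruled out; weight (1/4)·0 = 0.
The weights sum to 11/48.
So P(the ruby in chest 3 | the guide opened chest 5) = (1/16) / (11/48) = 3/11.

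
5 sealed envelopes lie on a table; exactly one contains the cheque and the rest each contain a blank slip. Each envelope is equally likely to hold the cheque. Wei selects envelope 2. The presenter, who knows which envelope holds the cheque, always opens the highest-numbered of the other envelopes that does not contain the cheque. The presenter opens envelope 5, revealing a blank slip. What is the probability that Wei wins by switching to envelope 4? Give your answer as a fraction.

Condition on the true location of the cheque.
If it is in any of envelopes 1, 2, 3, and 4 (prior 1/5 each): envelope 5 is the highest-numbered option available, probability 1; weight (1/5)·1 = 1/5 each.
If it is in envelope 5 (prior 1/5): the presenter opened envelope 5, so this case is ruled out; weight (1/5)·0 = 0.
The weights sum to 4/5.
So P(the cheque in envelope 4 | the presenter opened envelope 5) = (1/5) / (4/5) = 1/4.

1/4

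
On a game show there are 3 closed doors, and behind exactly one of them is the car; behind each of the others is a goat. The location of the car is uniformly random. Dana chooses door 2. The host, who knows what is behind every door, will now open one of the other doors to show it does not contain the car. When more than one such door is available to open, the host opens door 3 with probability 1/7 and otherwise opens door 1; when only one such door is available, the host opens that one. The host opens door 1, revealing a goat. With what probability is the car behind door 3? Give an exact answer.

7/13

Consider each possible location of the car in turn.
If it is behind door 1 (prior 1/3): the host opened door 1, so this case is ruled out; weight (1/3)·0 = 0.
If it is behind door 2 (prior 1/3): door 3 is available but not opened, probability 6/7; weight (1/3)·(6/7) = 2/7.
If it is behind door 3 (prior 1/3): only door 1 is available, probability 1; weight (1/3)·1 = 1/3.
The weights sum to 13/21.
So P(the car behind door 3 | the host opened door 1) = (1/3) / (13/21) = 7/13.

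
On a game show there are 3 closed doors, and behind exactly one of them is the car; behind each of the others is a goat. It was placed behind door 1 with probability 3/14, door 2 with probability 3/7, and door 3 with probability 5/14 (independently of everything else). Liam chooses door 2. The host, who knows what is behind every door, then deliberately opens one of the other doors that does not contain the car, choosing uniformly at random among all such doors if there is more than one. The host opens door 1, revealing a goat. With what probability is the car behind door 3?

5/8

Apply Bayes' rule, conditioning on where the car actually is.
If it is behind door 1 (prior 3/14): the host opened door 1, so this case is ruled out; weight (3/14)·0 = 0.
If it is behind door 2 (prior 3/7): the host has 2 equally likely choices, so probability 1/2; weight (3/7)·(1/2) = 3/14.
If it is behind door 3 (prior 5/14): the host has no choice, probability 1; weight (5/14)·1 = 5/14.
The weights sum to 4/7.
So P(the car behind door 3 | the host opened door 1) = (5/14) / (4/7) = 5/8.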